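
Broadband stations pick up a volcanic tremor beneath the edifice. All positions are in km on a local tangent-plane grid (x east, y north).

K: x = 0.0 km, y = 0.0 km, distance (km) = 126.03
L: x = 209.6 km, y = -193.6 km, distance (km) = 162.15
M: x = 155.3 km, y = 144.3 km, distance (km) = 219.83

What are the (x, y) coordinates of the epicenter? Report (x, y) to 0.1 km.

105.0 km east, -69.7 km north

Circle about each station: x² + y² = 126.03²; (x − 209.6)² + (y + 193.6)² = 162.15²; (x − 155.3)² + (y − 144.3)² = 219.83².
Subtracting the K equation from the L and M equations removes the quadratic terms:
419.2 x − 387.2 y = 71004.06
310.6 x + 288.6 y = 12498.91
Solving the 2×2 system: x ≈ 105.0, y ≈ -69.7 km.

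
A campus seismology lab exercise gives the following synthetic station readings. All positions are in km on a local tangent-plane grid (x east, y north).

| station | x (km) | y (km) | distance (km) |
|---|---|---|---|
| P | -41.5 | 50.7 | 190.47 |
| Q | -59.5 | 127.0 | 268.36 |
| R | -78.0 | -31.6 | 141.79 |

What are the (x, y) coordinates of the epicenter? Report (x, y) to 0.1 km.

(26.8, -127.1)

Circle about each station: (x + 41.5)² + (y − 50.7)² = 190.47²; (x + 59.5)² + (y − 127.0)² = 268.36²; (x + 78.0)² + (y + 31.6)² = 141.79².
Subtracting the P equation from the Q and R equations removes the quadratic terms:
-36.0 x + 152.6 y = -20361.76
-73.0 x − 164.6 y = 18964.24
Solving the 2×2 system: x ≈ 26.8, y ≈ -127.1 km.
Check against P (with the unrounded x, y): √((x + 41.5)²+(y − 50.7)²) = 190.48 ≈ 190.47 km. ✓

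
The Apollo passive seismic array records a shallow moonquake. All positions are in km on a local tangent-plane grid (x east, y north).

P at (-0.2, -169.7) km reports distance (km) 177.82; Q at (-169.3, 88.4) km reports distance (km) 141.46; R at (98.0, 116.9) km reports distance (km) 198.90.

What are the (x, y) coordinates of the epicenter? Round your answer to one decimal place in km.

-61.0 km east, -2.6 km north

Circle about each station: (x + 0.2)² + (y + 169.7)² = 177.82²; (x + 169.3)² + (y − 88.4)² = 141.46²; (x − 98.0)² + (y − 116.9)² = 198.90².
Subtracting the P equation from the Q and R equations removes the quadratic terms:
-338.2 x + 516.2 y = 19287.94
196.4 x + 573.2 y = -13469.78
Solving the 2×2 system: x ≈ -61.0, y ≈ -2.6 km.
Check against P (with the unrounded x, y): √((x + 0.2)²+(y + 169.7)²) = 177.82 ≈ 177.82 km. ✓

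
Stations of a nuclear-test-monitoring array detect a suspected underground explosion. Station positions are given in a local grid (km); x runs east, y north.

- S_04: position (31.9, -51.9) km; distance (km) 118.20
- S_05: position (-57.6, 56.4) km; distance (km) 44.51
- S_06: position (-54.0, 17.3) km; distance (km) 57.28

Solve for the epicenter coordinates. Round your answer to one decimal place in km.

x ≈ -13.1 km, y ≈ 57.4 km

Circle about each station: (x − 31.9)² + (y + 51.9)² = 118.20²; (x + 57.6)² + (y − 56.4)² = 44.51²; (x + 54.0)² + (y − 17.3)² = 57.28².
Subtracting the S_04 equation from the S_05 and S_06 equations removes the quadratic terms:
-179.0 x + 216.6 y = 14777.60
-171.8 x + 138.4 y = 10194.31
Solving the 2×2 system: x ≈ -13.1, y ≈ 57.4 km.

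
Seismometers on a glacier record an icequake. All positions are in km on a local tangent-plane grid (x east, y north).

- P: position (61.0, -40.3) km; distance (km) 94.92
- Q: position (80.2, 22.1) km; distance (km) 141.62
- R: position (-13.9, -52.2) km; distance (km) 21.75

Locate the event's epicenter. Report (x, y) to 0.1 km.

x ≈ -30.2 km, y ≈ -66.6 km

Circle about each station: (x − 61.0)² + (y + 40.3)² = 94.92²; (x − 80.2)² + (y − 22.1)² = 141.62²; (x + 13.9)² + (y + 52.2)² = 21.75².
Subtracting the P equation from the Q and R equations removes the quadratic terms:
38.4 x + 124.8 y = -9471.06
-149.8 x − 23.8 y = 6109.70
Solving the 2×2 system: x ≈ -30.2, y ≈ -66.6 km.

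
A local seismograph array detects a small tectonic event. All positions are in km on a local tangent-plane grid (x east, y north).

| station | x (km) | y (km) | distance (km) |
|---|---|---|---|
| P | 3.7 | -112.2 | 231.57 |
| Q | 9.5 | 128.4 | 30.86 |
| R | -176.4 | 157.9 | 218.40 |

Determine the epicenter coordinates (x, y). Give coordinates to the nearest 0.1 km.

Circle about each station: (x − 3.7)² + (y + 112.2)² = 231.57²; (x − 9.5)² + (y − 128.4)² = 30.86²; (x + 176.4)² + (y − 157.9)² = 218.40².
Subtracting pairs of circle equations eliminates x²+y² and gives linear equations (the radical axes):
11.6 x + 481.2 y = 56646.61
-360.2 x + 540.2 y = 49372.94
Solving the 2×2 system: x ≈ 38.1, y ≈ 116.8 km.

x ≈ 38.1 km, y ≈ 116.8 km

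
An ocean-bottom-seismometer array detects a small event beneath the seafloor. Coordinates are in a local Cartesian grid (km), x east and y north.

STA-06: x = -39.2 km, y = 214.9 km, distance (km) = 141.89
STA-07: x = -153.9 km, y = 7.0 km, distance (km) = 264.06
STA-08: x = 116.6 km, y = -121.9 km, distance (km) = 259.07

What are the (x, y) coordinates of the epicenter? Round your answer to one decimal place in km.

Circle about each station: (x + 39.2)² + (y − 214.9)² = 141.89²; (x + 153.9)² + (y − 7.0)² = 264.06²; (x − 116.6)² + (y + 121.9)² = 259.07².
Subtracting the STA-06 equation from the STA-07 and STA-08 equations removes the quadratic terms:
-229.4 x − 415.8 y = -73579.35
311.6 x − 673.6 y = -66247.97
Solving the 2×2 system: x ≈ 77.5, y ≈ 134.2 km.

(77.5, 134.2)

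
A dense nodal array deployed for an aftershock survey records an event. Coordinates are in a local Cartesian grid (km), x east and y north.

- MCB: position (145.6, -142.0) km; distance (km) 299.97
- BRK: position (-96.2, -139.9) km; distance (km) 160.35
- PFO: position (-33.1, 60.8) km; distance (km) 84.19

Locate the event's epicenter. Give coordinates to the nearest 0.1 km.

Circle about each station: (x − 145.6)² + (y + 142.0)² = 299.97²; (x + 96.2)² + (y + 139.9)² = 160.35²; (x + 33.1)² + (y − 60.8)² = 84.19².
Subtracting the MCB equation from the BRK and PFO equations removes the quadratic terms:
-483.6 x + 4.2 y = 51732.97
-357.4 x + 405.6 y = 46322.93
Solving the 2×2 system: x ≈ -106.8, y ≈ 20.1 km.
Check against MCB (with the unrounded x, y): √((x − 145.6)²+(y + 142.0)²) = 299.97 ≈ 299.97 km. ✓

-106.8 km east, 20.1 km north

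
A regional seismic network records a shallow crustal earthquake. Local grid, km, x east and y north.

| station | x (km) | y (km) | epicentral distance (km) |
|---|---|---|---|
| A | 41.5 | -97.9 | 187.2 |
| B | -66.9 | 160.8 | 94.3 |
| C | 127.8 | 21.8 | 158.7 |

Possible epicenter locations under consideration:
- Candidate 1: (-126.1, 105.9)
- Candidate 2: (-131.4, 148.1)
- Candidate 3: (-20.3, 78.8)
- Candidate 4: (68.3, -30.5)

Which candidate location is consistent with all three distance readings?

Candidate 3

For each candidate, compare |candidate − station| to the reported distance:
Candidate 1: residuals A 76.7, B 13.6, C 108.8 → max 108.8 km
Candidate 2: residuals A 113.5, B 28.6, C 129.6 → max 129.6 km
Candidate 3: residuals A 0.0, B 0.0, C 0.0 → max 0.0 km
Candidate 4: residuals A 114.7, B 140.0, C 79.5 → max 140.0 km
Only Candidate 3 has all residuals ≈ 0.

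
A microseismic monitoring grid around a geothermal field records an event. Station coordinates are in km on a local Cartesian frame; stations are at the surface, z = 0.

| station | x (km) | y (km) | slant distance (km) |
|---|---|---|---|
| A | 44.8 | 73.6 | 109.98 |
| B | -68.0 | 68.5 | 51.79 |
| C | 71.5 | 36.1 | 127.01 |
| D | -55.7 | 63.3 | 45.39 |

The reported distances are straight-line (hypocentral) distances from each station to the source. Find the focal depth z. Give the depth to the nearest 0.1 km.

Each station gives a sphere (x−x_i)² + (y−y_i)² + z² = d_i² (stations at z=0).
Subtracting the A sphere from B and C: z² cancels, leaving linear equations in x and y:
-225.6 x − 10.2 y = 11305.65
53.4 x − 75.0 y = -5044.48
Solving: x ≈ -51.497, y ≈ 30.594 km (keep extra digits for the depth step; rounded: -51.5, 30.6).
Then from the A sphere: z² = 109.98² − (x − 44.8)² − (y − 73.6)² with x = -51.497, y = 30.594, so z ≈ 31.193 ≈ 31.2 km.

31.2 km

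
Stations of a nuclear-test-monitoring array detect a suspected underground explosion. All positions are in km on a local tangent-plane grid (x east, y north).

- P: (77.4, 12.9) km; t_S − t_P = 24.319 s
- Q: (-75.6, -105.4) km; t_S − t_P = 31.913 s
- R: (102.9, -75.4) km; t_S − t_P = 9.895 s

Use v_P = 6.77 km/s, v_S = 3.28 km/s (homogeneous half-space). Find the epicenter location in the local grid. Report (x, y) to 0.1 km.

Distance from S−P lag: d = Δt · v_P v_S / (v_P − v_S) = Δt · (6.77·3.28)/(6.77−3.28) ≈ 6.3626·Δt.
So d_P = 154.73, d_Q = 203.05, d_R = 62.96 km.
Circle about each station: (x − 77.4)² + (y − 12.9)² = 154.73²; (x + 75.6)² + (y + 105.4)² = 203.05²; (x − 102.9)² + (y + 75.4)² = 62.96².
Subtracting the P equation from the Q and R equations removes the quadratic terms:
-306.0 x − 236.6 y = -6620.58
51.0 x − 176.6 y = 30093.81
Solving the 2×2 system: x ≈ 125.4, y ≈ -134.2 km.

125.4 km east, -134.2 km north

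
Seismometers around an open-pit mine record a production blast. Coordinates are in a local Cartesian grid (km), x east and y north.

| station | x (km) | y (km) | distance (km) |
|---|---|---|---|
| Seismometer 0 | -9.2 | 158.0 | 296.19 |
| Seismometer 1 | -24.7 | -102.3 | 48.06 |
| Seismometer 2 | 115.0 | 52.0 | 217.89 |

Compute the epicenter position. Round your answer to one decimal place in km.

7.8 km east, -137.7 km north

Circle about each station: (x + 9.2)² + (y − 158.0)² = 296.19²; (x + 24.7)² + (y + 102.3)² = 48.06²; (x − 115.0)² + (y − 52.0)² = 217.89².
Subtracting the Seismometer 0 equation from the Seismometer 1 and Seismometer 2 equations removes the quadratic terms:
-31.0 x − 520.6 y = 71445.49
248.4 x − 212.0 y = 31132.82
Solving the 2×2 system: x ≈ 7.8, y ≈ -137.7 km.
Check against Seismometer 0 (with the unrounded x, y): √((x + 9.2)²+(y − 158.0)²) = 296.19 ≈ 296.19 km. ✓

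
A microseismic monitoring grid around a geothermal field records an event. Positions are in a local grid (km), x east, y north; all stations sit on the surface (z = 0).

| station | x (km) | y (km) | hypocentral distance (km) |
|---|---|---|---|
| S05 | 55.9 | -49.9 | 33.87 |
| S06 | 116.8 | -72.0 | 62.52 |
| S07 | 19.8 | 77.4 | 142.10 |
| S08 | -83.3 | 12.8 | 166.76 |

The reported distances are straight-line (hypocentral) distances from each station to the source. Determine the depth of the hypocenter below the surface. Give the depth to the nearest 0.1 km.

Each station gives a sphere (x−x_i)² + (y−y_i)² + z² = d_i² (stations at z=0).
Subtracting the S05 sphere from S06 and S07: z² cancels, leaving linear equations in x and y:
121.8 x − 44.2 y = 10449.85
-72.2 x + 254.6 y = -18277.25
Solving: x ≈ 66.597, y ≈ -52.902 km (keep extra digits for the depth step; rounded: 66.6, -52.9).
Then from the S05 sphere: z² = 33.87² − (x − 55.9)² − (y + 49.9)² with x = 66.597, y = -52.902, so z ≈ 31.996 ≈ 32.0 km.

32.0 km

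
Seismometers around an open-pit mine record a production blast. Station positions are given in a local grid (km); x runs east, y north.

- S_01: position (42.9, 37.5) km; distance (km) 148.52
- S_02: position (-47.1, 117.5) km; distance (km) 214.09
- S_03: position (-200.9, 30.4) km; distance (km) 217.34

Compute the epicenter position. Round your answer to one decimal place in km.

Circle about each station: (x − 42.9)² + (y − 37.5)² = 148.52²; (x + 47.1)² + (y − 117.5)² = 214.09²; (x + 200.9)² + (y − 30.4)² = 217.34².
Subtracting pairs of circle equations eliminates x²+y² and gives linear equations (the radical axes):
-180.0 x + 160.0 y = -10998.34
-487.6 x − 14.2 y = 12859.82
Solving the 2×2 system: x ≈ -23.6, y ≈ -95.3 km.
Check against S_01 (with the unrounded x, y): √((x − 42.9)²+(y − 37.5)²) = 148.51 ≈ 148.52 km. ✓

(-23.6, -95.3)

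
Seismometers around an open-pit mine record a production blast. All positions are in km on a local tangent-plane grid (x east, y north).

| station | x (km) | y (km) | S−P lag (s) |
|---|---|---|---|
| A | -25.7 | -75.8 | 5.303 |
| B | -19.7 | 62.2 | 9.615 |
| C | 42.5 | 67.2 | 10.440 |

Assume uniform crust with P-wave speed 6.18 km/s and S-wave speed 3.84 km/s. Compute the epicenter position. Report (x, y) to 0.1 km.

Distance from S−P lag: d = Δt · v_P v_S / (v_P − v_S) = Δt · (6.18·3.84)/(6.18−3.84) ≈ 10.1415·Δt.
So d_A = 53.78, d_B = 97.51, d_C = 105.88 km.
Circle about each station: (x + 25.7)² + (y + 75.8)² = 53.78²; (x + 19.7)² + (y − 62.2)² = 97.51²; (x − 42.5)² + (y − 67.2)² = 105.88².
Subtracting the A equation from the B and C equations removes the quadratic terms:
12.0 x + 276.0 y = -8765.11
136.4 x + 286.0 y = -8402.33
Solving the 2×2 system: x ≈ 5.5, y ≈ -32.0 km.

(5.5, -32.0)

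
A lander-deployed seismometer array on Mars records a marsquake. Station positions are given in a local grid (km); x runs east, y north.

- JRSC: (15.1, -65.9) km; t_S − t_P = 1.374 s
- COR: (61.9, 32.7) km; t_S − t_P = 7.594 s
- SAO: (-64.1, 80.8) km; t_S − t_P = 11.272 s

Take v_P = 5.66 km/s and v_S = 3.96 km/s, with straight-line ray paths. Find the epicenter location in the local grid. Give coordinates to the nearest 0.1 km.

(5.9, -50.3)

Distance from S−P lag: d = Δt · v_P v_S / (v_P − v_S) = Δt · (5.66·3.96)/(5.66−3.96) ≈ 13.1845·Δt.
So d_JRSC = 18.12, d_COR = 100.12, d_SAO = 148.62 km.
Circle about each station: (x − 15.1)² + (y + 65.9)² = 18.12²; (x − 61.9)² + (y − 32.7)² = 100.12²; (x + 64.1)² + (y − 80.8)² = 148.62².
Subtracting the JRSC equation from the COR and SAO equations removes the quadratic terms:
93.6 x + 197.2 y = -9365.60
-158.4 x + 293.4 y = -15692.94
Solving the 2×2 system: x ≈ 5.9, y ≈ -50.3 km.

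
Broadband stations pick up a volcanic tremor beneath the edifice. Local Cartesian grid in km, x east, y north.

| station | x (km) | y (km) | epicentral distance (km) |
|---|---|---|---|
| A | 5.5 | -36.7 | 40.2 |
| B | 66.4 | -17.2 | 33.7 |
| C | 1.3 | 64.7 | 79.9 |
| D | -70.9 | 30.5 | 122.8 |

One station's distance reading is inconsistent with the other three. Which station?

Solve using three stations at a time. Using A, B, C (subtract circle equations pairwise → linear system) gives (x, y) ≈ (33.9, -8.2).
Distances from that point to each station vs reported:
  A: calculated 40.2 vs reported 40.2 → residual 0.0 km
  B: calculated 33.7 vs reported 33.7 → residual 0.0 km
  C: calculated 79.9 vs reported 79.9 → residual 0.0 km
  D: calculated 111.7 vs reported 122.8 → residual 11.1 km
A, B, C are mutually consistent (residuals ≈ 0); D is off by 11.1 km.

D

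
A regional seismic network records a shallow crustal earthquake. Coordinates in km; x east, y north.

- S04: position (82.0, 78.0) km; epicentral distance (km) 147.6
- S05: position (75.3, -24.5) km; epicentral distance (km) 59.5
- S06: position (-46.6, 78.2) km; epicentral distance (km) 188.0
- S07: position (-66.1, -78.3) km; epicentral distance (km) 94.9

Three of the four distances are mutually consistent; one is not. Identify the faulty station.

Solve using three stations at a time. Using S04, S05, S07 (subtract circle equations pairwise → linear system) gives (x, y) ≈ (26.8, -58.9).
Distances from that point to each station vs reported:
  S04: calculated 147.6 vs reported 147.6 → residual 0.0 km
  S05: calculated 59.5 vs reported 59.5 → residual 0.0 km
  S06: calculated 155.5 vs reported 188.0 → residual 32.5 km
  S07: calculated 94.9 vs reported 94.9 → residual 0.0 km
S04, S05, S07 are mutually consistent (residuals ≈ 0); S06 is off by 32.5 km.

S06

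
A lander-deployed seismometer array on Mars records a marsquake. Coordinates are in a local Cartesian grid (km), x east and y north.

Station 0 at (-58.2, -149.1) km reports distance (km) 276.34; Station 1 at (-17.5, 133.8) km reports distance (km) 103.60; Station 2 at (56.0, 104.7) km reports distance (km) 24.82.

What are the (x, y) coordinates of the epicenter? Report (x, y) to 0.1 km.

77.2 km east, 91.8 km north

Circle about each station: (x + 58.2)² + (y + 149.1)² = 276.34²; (x + 17.5)² + (y − 133.8)² = 103.60²; (x − 56.0)² + (y − 104.7)² = 24.82².
Subtracting pairs of circle equations eliminates x²+y² and gives linear equations (the radical axes):
81.4 x + 565.8 y = 58221.48
228.4 x + 507.6 y = 64227.80
Solving the 2×2 system: x ≈ 77.2, y ≈ 91.8 km.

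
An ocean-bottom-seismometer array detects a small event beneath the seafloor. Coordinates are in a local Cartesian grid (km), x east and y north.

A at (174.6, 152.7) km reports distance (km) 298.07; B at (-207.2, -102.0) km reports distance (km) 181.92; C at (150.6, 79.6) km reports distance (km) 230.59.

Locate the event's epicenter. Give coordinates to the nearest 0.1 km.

(-29.1, -64.9)

Circle about each station: (x − 174.6)² + (y − 152.7)² = 298.07²; (x + 207.2)² + (y + 102.0)² = 181.92²; (x − 150.6)² + (y − 79.6)² = 230.59².
Subtracting the A equation from the B and C equations removes the quadratic terms:
-763.6 x − 509.4 y = 55284.23
-48.0 x − 146.2 y = 10888.05
Solving the 2×2 system: x ≈ -29.1, y ≈ -64.9 km.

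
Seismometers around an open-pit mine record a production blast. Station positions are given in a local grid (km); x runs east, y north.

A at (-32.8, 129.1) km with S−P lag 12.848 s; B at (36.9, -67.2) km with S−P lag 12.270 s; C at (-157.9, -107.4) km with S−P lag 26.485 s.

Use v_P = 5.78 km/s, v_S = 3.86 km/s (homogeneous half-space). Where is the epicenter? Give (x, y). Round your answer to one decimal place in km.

Distance from S−P lag: d = Δt · v_P v_S / (v_P − v_S) = Δt · (5.78·3.86)/(5.78−3.86) ≈ 11.6202·Δt.
So d_A = 149.30, d_B = 142.58, d_C = 307.76 km.
Circle about each station: (x + 32.8)² + (y − 129.1)² = 149.30²; (x − 36.9)² + (y + 67.2)² = 142.58²; (x + 157.9)² + (y + 107.4)² = 307.76².
Subtracting pairs of circle equations eliminates x²+y² and gives linear equations (the radical axes):
139.4 x − 392.6 y = -9903.77
-250.2 x − 473.0 y = -53701.21
Solving the 2×2 system: x ≈ 99.9, y ≈ 60.7 km.
Check against A (with the unrounded x, y): √((x + 32.8)²+(y − 129.1)²) = 149.29 ≈ 149.30 km. ✓

x ≈ 99.9 km, y ≈ 60.7 km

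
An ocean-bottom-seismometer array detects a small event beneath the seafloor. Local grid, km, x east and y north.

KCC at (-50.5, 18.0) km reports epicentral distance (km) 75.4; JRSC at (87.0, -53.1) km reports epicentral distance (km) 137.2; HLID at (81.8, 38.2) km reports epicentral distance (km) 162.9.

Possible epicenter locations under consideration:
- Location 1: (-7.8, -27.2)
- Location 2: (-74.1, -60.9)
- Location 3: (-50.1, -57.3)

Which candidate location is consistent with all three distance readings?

For each candidate, compare |candidate − station| to the reported distance:
Location 1: residuals KCC 13.2, JRSC 38.9, HLID 52.0 → max 52.0 km
Location 2: residuals KCC 7.0, JRSC 24.1, HLID 21.8 → max 24.1 km
Location 3: residuals KCC 0.1, JRSC 0.0, HLID 0.1 → max 0.1 km
Only Location 3 has all residuals ≈ 0.

Location 3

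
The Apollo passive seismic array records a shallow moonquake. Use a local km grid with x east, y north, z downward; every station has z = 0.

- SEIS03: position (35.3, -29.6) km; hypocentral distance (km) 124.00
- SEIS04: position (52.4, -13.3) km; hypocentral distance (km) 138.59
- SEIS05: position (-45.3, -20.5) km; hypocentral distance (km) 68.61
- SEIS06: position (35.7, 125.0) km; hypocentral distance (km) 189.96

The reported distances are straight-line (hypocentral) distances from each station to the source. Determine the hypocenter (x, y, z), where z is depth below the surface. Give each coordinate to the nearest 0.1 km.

x ≈ -70.5 km, y ≈ -19.0 km, depth ≈ 63.8 km

Each station gives a sphere (x−x_i)² + (y−y_i)² + z² = d_i² (stations at z=0).
Subtracting the SEIS03 sphere from SEIS04 and SEIS05: z² cancels, leaving linear equations in x and y:
34.2 x + 32.6 y = -3030.79
-161.2 x + 18.2 y = 11018.76
Solving: x ≈ -70.501, y ≈ -19.008 km (keep extra digits for the depth step; rounded: -70.5, -19.0).
Then from the SEIS03 sphere: z² = 124.00² − (x − 35.3)² − (y + 29.6)² with x = -70.501, y = -19.008, so z ≈ 63.796 ≈ 63.8 km.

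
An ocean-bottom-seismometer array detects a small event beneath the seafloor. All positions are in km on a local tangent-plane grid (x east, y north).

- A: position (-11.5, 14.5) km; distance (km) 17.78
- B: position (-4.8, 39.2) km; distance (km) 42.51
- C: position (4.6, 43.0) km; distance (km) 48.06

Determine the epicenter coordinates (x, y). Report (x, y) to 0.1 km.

Circle about each station: (x + 11.5)² + (y − 14.5)² = 17.78²; (x + 4.8)² + (y − 39.2)² = 42.51²; (x − 4.6)² + (y − 43.0)² = 48.06².
Subtracting the A equation from the B and C equations removes the quadratic terms:
13.4 x + 49.4 y = -273.79
32.2 x + 57.0 y = -465.98
Solving the 2×2 system: x ≈ -9.0, y ≈ -3.1 km.

(-9.0, -3.1)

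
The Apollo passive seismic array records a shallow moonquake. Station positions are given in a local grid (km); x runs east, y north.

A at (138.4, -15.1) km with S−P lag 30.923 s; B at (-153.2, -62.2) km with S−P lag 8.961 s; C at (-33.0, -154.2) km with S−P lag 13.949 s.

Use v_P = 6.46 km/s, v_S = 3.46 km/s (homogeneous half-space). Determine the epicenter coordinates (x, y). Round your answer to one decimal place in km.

x ≈ -86.5 km, y ≈ -65.1 km

Distance from S−P lag: d = Δt · v_P v_S / (v_P − v_S) = Δt · (6.46·3.46)/(6.46−3.46) ≈ 7.4505·Δt.
So d_A = 230.39, d_B = 66.76, d_C = 103.93 km.
Circle about each station: (x − 138.4)² + (y + 15.1)² = 230.39²; (x + 153.2)² + (y + 62.2)² = 66.76²; (x + 33.0)² + (y + 154.2)² = 103.93².
Subtracting the A equation from the B and C equations removes the quadratic terms:
-583.2 x − 94.2 y = 56579.16
-342.8 x − 278.2 y = 47762.18
Solving the 2×2 system: x ≈ -86.5, y ≈ -65.1 km.
Check against A (with the unrounded x, y): √((x − 138.4)²+(y + 15.1)²) = 230.39 ≈ 230.39 km. ✓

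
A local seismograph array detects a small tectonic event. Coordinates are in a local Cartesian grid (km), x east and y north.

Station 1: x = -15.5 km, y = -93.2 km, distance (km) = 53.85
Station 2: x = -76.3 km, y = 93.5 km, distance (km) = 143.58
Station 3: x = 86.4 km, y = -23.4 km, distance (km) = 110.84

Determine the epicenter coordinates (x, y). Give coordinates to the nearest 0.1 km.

Circle about each station: (x + 15.5)² + (y + 93.2)² = 53.85²; (x + 76.3)² + (y − 93.5)² = 143.58²; (x − 86.4)² + (y + 23.4)² = 110.84².
Subtracting the Station 1 equation from the Station 2 and Station 3 equations removes the quadratic terms:
-121.6 x + 373.4 y = -12077.94
203.8 x + 139.6 y = -10299.65
Solving the 2×2 system: x ≈ -23.2, y ≈ -39.9 km.

(-23.2, -39.9)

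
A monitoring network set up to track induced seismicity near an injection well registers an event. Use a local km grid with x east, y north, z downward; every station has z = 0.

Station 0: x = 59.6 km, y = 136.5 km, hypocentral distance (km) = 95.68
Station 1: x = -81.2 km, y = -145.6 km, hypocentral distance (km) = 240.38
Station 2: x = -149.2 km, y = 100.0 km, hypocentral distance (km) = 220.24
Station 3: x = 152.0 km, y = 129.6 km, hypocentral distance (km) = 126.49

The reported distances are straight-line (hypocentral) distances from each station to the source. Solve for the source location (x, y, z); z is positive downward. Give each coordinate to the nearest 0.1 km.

(62.2, 45.2, 28.5)

Each station gives a sphere (x−x_i)² + (y−y_i)² + z² = d_i² (stations at z=0).
Subtracting the Station 0 sphere from Station 1 and Station 2: z² cancels, leaving linear equations in x and y:
-281.6 x − 564.2 y = -43019.49
-417.6 x − 73.0 y = -29274.77
Solving: x ≈ 62.200, y ≈ 45.204 km (keep extra digits for the depth step; rounded: 62.2, 45.2).
Then from the Station 0 sphere: z² = 95.68² − (x − 59.6)² − (y − 136.5)² with x = 62.200, y = 45.204, so z ≈ 28.512 ≈ 28.5 km.
Check against Station 3 (with the unrounded solution): distance 126.49 ≈ 126.49 km. ✓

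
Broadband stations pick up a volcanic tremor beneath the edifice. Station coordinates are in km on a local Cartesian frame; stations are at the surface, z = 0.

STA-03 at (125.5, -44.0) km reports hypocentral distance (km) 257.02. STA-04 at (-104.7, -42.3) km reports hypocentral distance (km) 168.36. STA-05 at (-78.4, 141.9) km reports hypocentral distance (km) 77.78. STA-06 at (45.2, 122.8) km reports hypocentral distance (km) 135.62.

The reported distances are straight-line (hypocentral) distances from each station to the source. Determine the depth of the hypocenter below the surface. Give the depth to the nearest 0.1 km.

Each station gives a sphere (x−x_i)² + (y−y_i)² + z² = d_i² (stations at z=0).
Subtracting the STA-03 sphere from STA-04 and STA-05: z² cancels, leaving linear equations in x and y:
-460.4 x + 3.4 y = 32779.32
-407.8 x + 371.8 y = 68605.47
Solving: x ≈ -70.405, y ≈ 107.300 km (keep extra digits for the depth step; rounded: -70.4, 107.3).
Then from the STA-03 sphere: z² = 257.02² − (x − 125.5)² − (y + 44.0)² with x = -70.405, y = 107.300, so z ≈ 69.201 ≈ 69.2 km.

69.2 km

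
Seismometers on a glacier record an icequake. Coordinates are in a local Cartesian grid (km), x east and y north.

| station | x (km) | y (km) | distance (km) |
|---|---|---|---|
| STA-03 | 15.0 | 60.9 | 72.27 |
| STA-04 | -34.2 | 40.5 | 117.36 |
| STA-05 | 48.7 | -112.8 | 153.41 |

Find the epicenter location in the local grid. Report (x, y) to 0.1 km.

(83.1, 36.7)

Circle about each station: (x − 15.0)² + (y − 60.9)² = 72.27²; (x + 34.2)² + (y − 40.5)² = 117.36²; (x − 48.7)² + (y + 112.8)² = 153.41².
Subtracting pairs of circle equations eliminates x²+y² and gives linear equations (the radical axes):
-98.4 x − 40.8 y = -9674.34
67.4 x − 347.4 y = -7149.96
Solving the 2×2 system: x ≈ 83.1, y ≈ 36.7 km.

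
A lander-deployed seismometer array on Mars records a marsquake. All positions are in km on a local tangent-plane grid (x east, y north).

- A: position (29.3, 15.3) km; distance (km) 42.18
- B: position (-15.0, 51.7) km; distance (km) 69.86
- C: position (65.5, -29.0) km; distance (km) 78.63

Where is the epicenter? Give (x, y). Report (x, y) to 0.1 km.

Circle about each station: (x − 29.3)² + (y − 15.3)² = 42.18²; (x + 15.0)² + (y − 51.7)² = 69.86²; (x − 65.5)² + (y + 29.0)² = 78.63².
Subtracting the A equation from the B and C equations removes the quadratic terms:
-88.6 x + 72.8 y = -1295.96
72.4 x − 88.6 y = -364.85
Solving the 2×2 system: x ≈ 54.8, y ≈ 48.9 km.
Check against A (with the unrounded x, y): √((x − 29.3)²+(y − 15.3)²) = 42.20 ≈ 42.18 km. ✓

(54.8, 48.9)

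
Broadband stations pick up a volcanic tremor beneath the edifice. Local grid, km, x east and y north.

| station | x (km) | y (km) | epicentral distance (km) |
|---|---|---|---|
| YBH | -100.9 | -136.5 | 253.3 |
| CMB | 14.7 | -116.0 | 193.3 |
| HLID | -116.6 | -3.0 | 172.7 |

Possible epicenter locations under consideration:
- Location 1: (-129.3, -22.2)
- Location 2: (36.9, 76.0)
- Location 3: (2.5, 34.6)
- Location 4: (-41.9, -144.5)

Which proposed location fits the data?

For each candidate, compare |candidate − station| to the reported distance:
Location 1: residuals YBH 135.5, CMB 21.4, HLID 149.7 → max 149.7 km
Location 2: residuals YBH 0.0, CMB 0.0, HLID 0.1 → max 0.1 km
Location 3: residuals YBH 53.4, CMB 42.2, HLID 47.8 → max 53.4 km
Location 4: residuals YBH 193.8, CMB 129.9, HLID 12.7 → max 193.8 km
Only Location 2 has all residuals ≈ 0.

Location 2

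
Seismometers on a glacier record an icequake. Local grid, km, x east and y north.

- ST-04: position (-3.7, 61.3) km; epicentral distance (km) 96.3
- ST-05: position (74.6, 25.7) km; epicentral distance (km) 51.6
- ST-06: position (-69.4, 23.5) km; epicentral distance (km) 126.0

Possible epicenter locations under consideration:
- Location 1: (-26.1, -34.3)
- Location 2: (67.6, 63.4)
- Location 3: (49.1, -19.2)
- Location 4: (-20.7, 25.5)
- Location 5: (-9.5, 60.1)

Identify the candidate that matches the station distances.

Location 3

For each candidate, compare |candidate − station| to the reported distance:
Location 1: residuals ST-04 1.9, ST-05 65.6, ST-06 53.8 → max 65.6 km
Location 2: residuals ST-04 25.0, ST-05 13.3, ST-06 16.7 → max 25.0 km
Location 3: residuals ST-04 0.0, ST-05 0.0, ST-06 0.0 → max 0.0 km
Location 4: residuals ST-04 56.7, ST-05 43.7, ST-06 77.3 → max 77.3 km
Location 5: residuals ST-04 90.4, ST-05 39.3, ST-06 55.8 → max 90.4 km
Only Location 3 has all residuals ≈ 0.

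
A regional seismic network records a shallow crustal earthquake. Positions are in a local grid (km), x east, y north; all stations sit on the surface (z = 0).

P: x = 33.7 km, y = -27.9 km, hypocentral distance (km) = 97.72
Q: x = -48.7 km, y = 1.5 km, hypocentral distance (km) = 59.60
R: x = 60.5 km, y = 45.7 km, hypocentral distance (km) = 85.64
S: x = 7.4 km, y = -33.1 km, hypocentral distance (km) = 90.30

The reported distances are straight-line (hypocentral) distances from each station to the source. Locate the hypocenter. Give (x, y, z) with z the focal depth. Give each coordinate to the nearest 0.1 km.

x ≈ -21.7 km, y ≈ 49.0 km, depth ≈ 23.8 km

Each station gives a sphere (x−x_i)² + (y−y_i)² + z² = d_i² (stations at z=0).
Subtracting the P sphere from Q and R: z² cancels, leaving linear equations in x and y:
-164.8 x + 58.8 y = 6456.88
53.6 x + 147.2 y = 6049.63
Solving: x ≈ -21.698, y ≈ 48.999 km (keep extra digits for the depth step; rounded: -21.7, 49.0).
Then from the P sphere: z² = 97.72² − (x − 33.7)² − (y + 27.9)² with x = -21.698, y = 48.999, so z ≈ 23.808 ≈ 23.8 km.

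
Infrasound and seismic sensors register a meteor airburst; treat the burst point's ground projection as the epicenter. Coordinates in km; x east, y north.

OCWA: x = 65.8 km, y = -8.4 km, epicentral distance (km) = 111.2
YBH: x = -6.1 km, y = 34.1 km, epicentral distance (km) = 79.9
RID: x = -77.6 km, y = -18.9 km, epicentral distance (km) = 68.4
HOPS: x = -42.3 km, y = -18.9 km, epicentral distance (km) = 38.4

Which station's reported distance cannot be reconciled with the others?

Solve using three stations at a time. Using YBH, RID, HOPS (subtract circle equations pairwise → linear system) gives (x, y) ≈ (-14.6, -45.3).
Distances from that point to each station vs reported:
  OCWA: calculated 88.4 vs reported 111.2 → residual 22.8 km
  YBH: calculated 79.8 vs reported 79.9 → residual 0.1 km
  RID: calculated 68.3 vs reported 68.4 → residual 0.1 km
  HOPS: calculated 38.3 vs reported 38.4 → residual 0.1 km
YBH, RID, HOPS are mutually consistent (residuals ≈ 0); OCWA is off by 22.8 km.

OCWA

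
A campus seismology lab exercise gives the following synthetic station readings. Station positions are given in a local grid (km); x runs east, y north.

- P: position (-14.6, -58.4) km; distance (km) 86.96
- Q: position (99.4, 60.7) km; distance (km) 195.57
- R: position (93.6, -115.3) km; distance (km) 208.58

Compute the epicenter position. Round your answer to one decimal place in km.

Circle about each station: (x + 14.6)² + (y + 58.4)² = 86.96²; (x − 99.4)² + (y − 60.7)² = 195.57²; (x − 93.6)² + (y + 115.3)² = 208.58².
Subtracting pairs of circle equations eliminates x²+y² and gives linear equations (the radical axes):
228.0 x + 238.2 y = -20744.45
216.4 x − 113.8 y = -17512.24
Solving the 2×2 system: x ≈ -84.3, y ≈ -6.4 km.

(-84.3, -6.4)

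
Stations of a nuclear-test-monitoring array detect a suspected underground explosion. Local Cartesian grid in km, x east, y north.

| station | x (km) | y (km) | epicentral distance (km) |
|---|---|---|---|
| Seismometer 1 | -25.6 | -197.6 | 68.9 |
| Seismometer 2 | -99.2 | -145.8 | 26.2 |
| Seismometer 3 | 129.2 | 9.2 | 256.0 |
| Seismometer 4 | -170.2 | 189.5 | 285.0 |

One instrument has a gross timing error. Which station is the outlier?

Solve using three stations at a time. Using Seismometer 1, Seismometer 2, Seismometer 3 (subtract circle equations pairwise → linear system) gives (x, y) ≈ (-73.1, -147.7).
Distances from that point to each station vs reported:
  Seismometer 1: calculated 68.9 vs reported 68.9 → residual 0.0 km
  Seismometer 2: calculated 26.2 vs reported 26.2 → residual 0.0 km
  Seismometer 3: calculated 256.0 vs reported 256.0 → residual 0.0 km
  Seismometer 4: calculated 350.9 vs reported 285.0 → residual 65.9 km
Seismometer 1, Seismometer 2, Seismometer 3 are mutually consistent (residuals ≈ 0); Seismometer 4 is off by 65.9 km.

Seismometer 4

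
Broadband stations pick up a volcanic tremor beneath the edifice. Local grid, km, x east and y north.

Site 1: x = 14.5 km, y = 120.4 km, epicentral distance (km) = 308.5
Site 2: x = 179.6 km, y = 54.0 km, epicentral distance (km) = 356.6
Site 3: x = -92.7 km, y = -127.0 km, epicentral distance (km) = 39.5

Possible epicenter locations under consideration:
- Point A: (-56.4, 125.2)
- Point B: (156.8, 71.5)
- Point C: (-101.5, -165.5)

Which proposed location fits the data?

Point C

For each candidate, compare |candidate − station| to the reported distance:
Point A: residuals Site 1 237.4, Site 2 110.1, Site 3 215.3 → max 237.4 km
Point B: residuals Site 1 158.0, Site 2 327.9, Site 3 279.3 → max 327.9 km
Point C: residuals Site 1 0.0, Site 2 0.0, Site 3 0.0 → max 0.0 km
Only Point C has all residuals ≈ 0.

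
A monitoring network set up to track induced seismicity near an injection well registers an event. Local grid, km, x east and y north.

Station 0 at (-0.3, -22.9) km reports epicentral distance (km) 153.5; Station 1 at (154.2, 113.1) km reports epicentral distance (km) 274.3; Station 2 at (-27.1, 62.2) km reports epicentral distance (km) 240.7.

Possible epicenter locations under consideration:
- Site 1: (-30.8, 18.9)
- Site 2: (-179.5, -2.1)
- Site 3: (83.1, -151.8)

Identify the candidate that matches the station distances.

For each candidate, compare |candidate − station| to the reported distance:
Site 1: residuals Station 0 101.8, Station 1 66.7, Station 2 197.2 → max 197.2 km
Site 2: residuals Station 0 26.9, Station 1 78.7, Station 2 75.3 → max 78.7 km
Site 3: residuals Station 0 0.0, Station 1 0.0, Station 2 0.0 → max 0.0 km
Only Site 3 has all residuals ≈ 0.

Site 3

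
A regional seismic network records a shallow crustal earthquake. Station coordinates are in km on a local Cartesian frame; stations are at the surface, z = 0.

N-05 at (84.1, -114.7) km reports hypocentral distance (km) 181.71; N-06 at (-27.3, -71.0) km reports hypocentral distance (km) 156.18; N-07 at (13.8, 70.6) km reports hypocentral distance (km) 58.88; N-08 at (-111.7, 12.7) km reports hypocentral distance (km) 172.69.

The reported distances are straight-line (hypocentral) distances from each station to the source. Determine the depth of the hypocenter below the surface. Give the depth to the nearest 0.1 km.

Each station gives a sphere (x−x_i)² + (y−y_i)² + z² = d_i² (stations at z=0).
Subtracting the N-05 sphere from N-06 and N-07: z² cancels, leaving linear equations in x and y:
-222.8 x + 87.4 y = -5816.28
-140.6 x + 370.6 y = 14497.57
Solving: x ≈ 48.699, y ≈ 57.595 km (keep extra digits for the depth step; rounded: 48.7, 57.6).
Then from the N-05 sphere: z² = 181.71² − (x − 84.1)² − (y + 114.7)² with x = 48.699, y = 57.595, so z ≈ 45.604 ≈ 45.6 km.

depth ≈ 45.6 km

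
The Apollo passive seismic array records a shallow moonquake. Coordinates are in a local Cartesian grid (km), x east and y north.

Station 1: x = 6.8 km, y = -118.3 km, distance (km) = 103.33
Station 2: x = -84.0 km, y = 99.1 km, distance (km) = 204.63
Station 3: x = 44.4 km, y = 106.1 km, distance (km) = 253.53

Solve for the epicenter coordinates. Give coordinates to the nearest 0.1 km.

-95.7 km east, -105.2 km north

Circle about each station: (x − 6.8)² + (y + 118.3)² = 103.33²; (x + 84.0)² + (y − 99.1)² = 204.63²; (x − 44.4)² + (y − 106.1)² = 253.53².
Subtracting pairs of circle equations eliminates x²+y² and gives linear equations (the radical axes):
-181.6 x + 434.8 y = -28360.67
75.2 x + 448.8 y = -54412.93
Solving the 2×2 system: x ≈ -95.7, y ≈ -105.2 km.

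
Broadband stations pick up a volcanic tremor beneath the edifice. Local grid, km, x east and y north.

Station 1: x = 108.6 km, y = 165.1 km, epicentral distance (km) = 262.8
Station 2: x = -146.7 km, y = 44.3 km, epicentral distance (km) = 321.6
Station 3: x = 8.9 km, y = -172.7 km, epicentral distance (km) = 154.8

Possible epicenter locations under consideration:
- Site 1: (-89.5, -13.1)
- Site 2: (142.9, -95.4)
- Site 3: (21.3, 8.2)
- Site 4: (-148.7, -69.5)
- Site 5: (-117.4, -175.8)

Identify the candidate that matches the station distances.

For each candidate, compare |candidate − station| to the reported distance:
Site 1: residuals Station 1 3.7, Station 2 240.6, Station 3 32.7 → max 240.6 km
Site 2: residuals Station 1 0.1, Station 2 0.1, Station 3 0.1 → max 0.1 km
Site 3: residuals Station 1 83.2, Station 2 149.8, Station 3 26.5 → max 149.8 km
Site 4: residuals Station 1 85.4, Station 2 207.8, Station 3 33.6 → max 207.8 km
Site 5: residuals Station 1 146.2, Station 2 99.6, Station 3 28.5 → max 146.2 km
Only Site 2 has all residuals ≈ 0.

Site 2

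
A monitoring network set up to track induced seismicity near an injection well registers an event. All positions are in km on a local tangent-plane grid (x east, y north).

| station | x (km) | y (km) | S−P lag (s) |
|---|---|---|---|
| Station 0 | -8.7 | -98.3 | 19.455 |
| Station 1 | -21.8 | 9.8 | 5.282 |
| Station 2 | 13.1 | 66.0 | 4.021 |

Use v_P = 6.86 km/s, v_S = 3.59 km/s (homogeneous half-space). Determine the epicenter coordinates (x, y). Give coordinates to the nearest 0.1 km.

Distance from S−P lag: d = Δt · v_P v_S / (v_P − v_S) = Δt · (6.86·3.59)/(6.86−3.59) ≈ 7.5313·Δt.
So d_Station 0 = 146.52, d_Station 1 = 39.78, d_Station 2 = 30.28 km.
Circle about each station: (x + 8.7)² + (y + 98.3)² = 146.52²; (x + 21.8)² + (y − 9.8)² = 39.78²; (x − 13.1)² + (y − 66.0)² = 30.28².
Subtracting pairs of circle equations eliminates x²+y² and gives linear equations (the radical axes):
-26.2 x + 216.2 y = 10718.36
43.6 x + 328.6 y = 15340.26
Solving the 2×2 system: x ≈ -11.4, y ≈ 48.2 km.

(-11.4, 48.2)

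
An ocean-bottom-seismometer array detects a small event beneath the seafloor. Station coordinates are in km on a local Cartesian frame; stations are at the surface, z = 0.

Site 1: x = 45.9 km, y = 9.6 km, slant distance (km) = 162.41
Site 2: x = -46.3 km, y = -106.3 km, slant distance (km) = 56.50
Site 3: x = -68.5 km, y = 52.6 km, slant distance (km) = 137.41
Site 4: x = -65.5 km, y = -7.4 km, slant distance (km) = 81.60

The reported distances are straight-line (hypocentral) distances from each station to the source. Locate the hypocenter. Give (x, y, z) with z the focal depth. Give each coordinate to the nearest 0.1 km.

Each station gives a sphere (x−x_i)² + (y−y_i)² + z² = d_i² (stations at z=0).
Subtracting the Site 1 sphere from Site 2 and Site 3: z² cancels, leaving linear equations in x and y:
-184.4 x − 231.8 y = 34429.17
-228.8 x + 86.0 y = 12755.54
Solving: x ≈ -85.895, y ≈ -80.199 km (keep extra digits for the depth step; rounded: -85.9, -80.2).
Then from the Site 1 sphere: z² = 162.41² − (x − 45.9)² − (y − 9.6)² with x = -85.895, y = -80.199, so z ≈ 30.712 ≈ 30.7 km.

(-85.9, -80.2, 30.7)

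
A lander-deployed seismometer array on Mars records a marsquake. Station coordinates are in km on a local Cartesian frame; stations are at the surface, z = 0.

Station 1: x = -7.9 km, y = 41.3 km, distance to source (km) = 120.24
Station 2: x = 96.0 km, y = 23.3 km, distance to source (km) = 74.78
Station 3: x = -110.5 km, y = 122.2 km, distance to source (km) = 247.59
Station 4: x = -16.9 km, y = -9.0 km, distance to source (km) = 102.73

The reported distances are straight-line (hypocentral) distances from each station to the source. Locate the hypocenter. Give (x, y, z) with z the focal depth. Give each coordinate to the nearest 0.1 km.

Each station gives a sphere (x−x_i)² + (y−y_i)² + z² = d_i² (stations at z=0).
Subtracting the Station 1 sphere from Station 2 and Station 3: z² cancels, leaving linear equations in x and y:
207.8 x − 36.0 y = 16856.40
-205.2 x + 161.8 y = -21468.16
Solving: x ≈ 74.501, y ≈ -38.199 km (keep extra digits for the depth step; rounded: 74.5, -38.2).
Then from the Station 1 sphere: z² = 120.24² − (x + 7.9)² − (y − 41.3)² with x = 74.501, y = -38.199, so z ≈ 36.710 ≈ 36.7 km.
Check against Station 4 (with the unrounded solution): distance 102.73 ≈ 102.73 km. ✓

x ≈ 74.5 km, y ≈ -38.2 km, depth ≈ 36.7 km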